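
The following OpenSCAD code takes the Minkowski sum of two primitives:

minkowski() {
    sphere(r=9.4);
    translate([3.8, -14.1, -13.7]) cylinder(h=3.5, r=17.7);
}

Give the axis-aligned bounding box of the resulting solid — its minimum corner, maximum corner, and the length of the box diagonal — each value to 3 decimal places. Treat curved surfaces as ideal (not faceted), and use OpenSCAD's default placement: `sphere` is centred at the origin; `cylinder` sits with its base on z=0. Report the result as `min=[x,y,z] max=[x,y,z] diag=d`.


A = translate([3.8, -14.1, -13.7]) cylinder(h=3.5, r=17.7) → bbox [-13.9,-31.8,-13.7] .. [21.5,3.6,-10.2]
B = sphere(r=9.4) → bbox [-9.4,-9.4,-9.4] .. [9.4,9.4,9.4]
lo = A.lo+B.lo = [-13.9-9.4, -31.8-9.4, -13.7-9.4] = [-23.300,-41.200,-23.100]
hi = A.hi+B.hi = [21.5+9.4, 3.6+9.4, -10.2+9.4] = [30.900,13.000,-0.800]
diag = √(54.2²+54.2²+22.3²) = √6372.57 = 79.828

min=[-23.300,-41.200,-23.100] max=[30.900,13.000,-0.800] diag=79.828


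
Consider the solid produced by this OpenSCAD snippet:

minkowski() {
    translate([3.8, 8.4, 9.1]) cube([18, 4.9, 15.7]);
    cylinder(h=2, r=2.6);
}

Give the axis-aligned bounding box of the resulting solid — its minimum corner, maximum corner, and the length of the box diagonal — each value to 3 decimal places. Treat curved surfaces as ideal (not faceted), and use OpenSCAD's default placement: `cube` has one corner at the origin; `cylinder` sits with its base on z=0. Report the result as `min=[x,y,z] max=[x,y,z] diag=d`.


A = translate([3.8, 8.4, 9.1]) cube([18, 4.9, 15.7]) → bbox [3.8,8.4,9.1] .. [21.8,13.3,24.8]
B = cylinder(h=2, r=2.6) → bbox [-2.6,-2.6,0] .. [2.6,2.6,2]
lo = A.lo+B.lo = [3.8-2.6, 8.4-2.6, 9.1+0] = [1.200,5.800,9.100]
hi = A.hi+B.hi = [21.8+2.6, 13.3+2.6, 24.8+2] = [24.400,15.900,26.800]
diag = √(23.2²+10.1²+17.7²) = √953.54 = 30.879

min=[1.200,5.800,9.100] max=[24.400,15.900,26.800] diag=30.879


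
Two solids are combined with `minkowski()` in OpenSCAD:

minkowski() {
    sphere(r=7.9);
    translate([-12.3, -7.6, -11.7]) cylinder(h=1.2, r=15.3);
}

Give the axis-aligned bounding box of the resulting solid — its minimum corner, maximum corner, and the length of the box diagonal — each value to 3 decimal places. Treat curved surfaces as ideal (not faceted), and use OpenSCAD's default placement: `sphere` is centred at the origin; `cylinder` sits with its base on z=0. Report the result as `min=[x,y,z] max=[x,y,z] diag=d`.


A = translate([-12.3, -7.6, -11.7]) cylinder(h=1.2, r=15.3) → bbox [-27.6,-22.9,-11.7] .. [3,7.7,-10.5]
B = sphere(r=7.9) → bbox [-7.9,-7.9,-7.9] .. [7.9,7.9,7.9]
lo = A.lo+B.lo = [-27.6-7.9, -22.9-7.9, -11.7-7.9] = [-35.500,-30.800,-19.600]
hi = A.hi+B.hi = [3+7.9, 7.7+7.9, -10.5+7.9] = [10.900,15.600,-2.600]
diag = √(46.4²+46.4²+17²) = √4594.92 = 67.786

min=[-35.500,-30.800,-19.600] max=[10.900,15.600,-2.600] diag=67.786


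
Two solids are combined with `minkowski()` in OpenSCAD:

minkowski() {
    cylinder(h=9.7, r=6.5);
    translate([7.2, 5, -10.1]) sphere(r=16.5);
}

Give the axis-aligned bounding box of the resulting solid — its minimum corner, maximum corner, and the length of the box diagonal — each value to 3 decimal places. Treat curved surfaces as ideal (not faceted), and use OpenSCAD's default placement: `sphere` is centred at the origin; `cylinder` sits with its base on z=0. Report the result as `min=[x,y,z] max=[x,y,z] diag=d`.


A = translate([7.2, 5, -10.1]) sphere(r=16.5) → bbox [-9.3,-11.5,-26.6] .. [23.7,21.5,6.4]
B = cylinder(h=9.7, r=6.5) → bbox [-6.5,-6.5,0] .. [6.5,6.5,9.7]
lo = A.lo+B.lo = [-9.3-6.5, -11.5-6.5, -26.6+0] = [-15.800,-18.000,-26.600]
hi = A.hi+B.hi = [23.7+6.5, 21.5+6.5, 6.4+9.7] = [30.200,28.000,16.100]
diag = √(46²+46²+42.7²) = √6055.29 = 77.816

min=[-15.800,-18.000,-26.600] max=[30.200,28.000,16.100] diag=77.816


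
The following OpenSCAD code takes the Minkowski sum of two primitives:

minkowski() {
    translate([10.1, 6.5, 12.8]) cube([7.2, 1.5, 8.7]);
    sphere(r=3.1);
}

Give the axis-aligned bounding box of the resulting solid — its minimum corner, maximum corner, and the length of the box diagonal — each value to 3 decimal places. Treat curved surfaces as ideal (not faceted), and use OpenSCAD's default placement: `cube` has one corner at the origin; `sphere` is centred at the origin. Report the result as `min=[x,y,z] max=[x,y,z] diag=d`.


min=[7.000,3.400,9.700] max=[20.400,11.100,24.600] diag=21.468

A = translate([10.1, 6.5, 12.8]) cube([7.2, 1.5, 8.7]) → bbox [10.1,6.5,12.8] .. [17.3,8,21.5]
B = sphere(r=3.1) → bbox [-3.1,-3.1,-3.1] .. [3.1,3.1,3.1]
lo = A.lo+B.lo = [10.1-3.1, 6.5-3.1, 12.8-3.1] = [7.000,3.400,9.700]
hi = A.hi+B.hi = [17.3+3.1, 8+3.1, 21.5+3.1] = [20.400,11.100,24.600]
diag = √(13.4²+7.7²+14.9²) = √460.86 = 21.468


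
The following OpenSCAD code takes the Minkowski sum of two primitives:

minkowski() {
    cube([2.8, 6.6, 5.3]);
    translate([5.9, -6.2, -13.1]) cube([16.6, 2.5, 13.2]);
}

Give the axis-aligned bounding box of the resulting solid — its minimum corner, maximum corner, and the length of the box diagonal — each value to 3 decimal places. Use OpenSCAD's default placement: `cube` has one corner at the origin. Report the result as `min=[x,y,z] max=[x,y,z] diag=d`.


min=[5.900,-6.200,-13.100] max=[25.300,2.900,5.400] diag=28.309

A = translate([5.9, -6.2, -13.1]) cube([16.6, 2.5, 13.2]) → bbox [5.9,-6.2,-13.1] .. [22.5,-3.7,0.1]
B = cube([2.8, 6.6, 5.3]) → bbox [0,0,0] .. [2.8,6.6,5.3]
lo = A.lo+B.lo = [5.9+0, -6.2+0, -13.1+0] = [5.900,-6.200,-13.100]
hi = A.hi+B.hi = [22.5+2.8, -3.7+6.6, 0.1+5.3] = [25.300,2.900,5.400]
diag = √(19.4²+9.1²+18.5²) = √801.42 = 28.309


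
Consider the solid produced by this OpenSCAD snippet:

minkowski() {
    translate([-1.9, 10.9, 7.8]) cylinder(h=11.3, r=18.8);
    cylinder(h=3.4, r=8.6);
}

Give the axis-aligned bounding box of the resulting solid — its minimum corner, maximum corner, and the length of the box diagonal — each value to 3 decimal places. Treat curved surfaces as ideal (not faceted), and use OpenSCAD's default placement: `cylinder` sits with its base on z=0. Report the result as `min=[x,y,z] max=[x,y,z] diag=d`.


A = translate([-1.9, 10.9, 7.8]) cylinder(h=11.3, r=18.8) → bbox [-20.7,-7.9,7.8] .. [16.9,29.7,19.1]
B = cylinder(h=3.4, r=8.6) → bbox [-8.6,-8.6,0] .. [8.6,8.6,3.4]
lo = A.lo+B.lo = [-20.7-8.6, -7.9-8.6, 7.8+0] = [-29.300,-16.500,7.800]
hi = A.hi+B.hi = [16.9+8.6, 29.7+8.6, 19.1+3.4] = [25.500,38.300,22.500]
diag = √(54.8²+54.8²+14.7²) = √6222.17 = 78.881

min=[-29.300,-16.500,7.800] max=[25.500,38.300,22.500] diag=78.881


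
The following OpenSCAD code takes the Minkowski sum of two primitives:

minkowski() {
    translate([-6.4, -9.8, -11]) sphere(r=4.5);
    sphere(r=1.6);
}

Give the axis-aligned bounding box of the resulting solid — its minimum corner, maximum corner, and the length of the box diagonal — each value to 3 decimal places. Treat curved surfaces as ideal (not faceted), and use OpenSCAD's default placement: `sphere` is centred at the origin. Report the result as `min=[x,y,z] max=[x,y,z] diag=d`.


min=[-12.500,-15.900,-17.100] max=[-0.300,-3.700,-4.900] diag=21.131

A = translate([-6.4, -9.8, -11]) sphere(r=4.5) → bbox [-10.9,-14.3,-15.5] .. [-1.9,-5.3,-6.5]
B = sphere(r=1.6) → bbox [-1.6,-1.6,-1.6] .. [1.6,1.6,1.6]
lo = A.lo+B.lo = [-10.9-1.6, -14.3-1.6, -15.5-1.6] = [-12.500,-15.900,-17.100]
hi = A.hi+B.hi = [-1.9+1.6, -5.3+1.6, -6.5+1.6] = [-0.300,-3.700,-4.900]
diag = √(12.2²+12.2²+12.2²) = √446.52 = 21.131


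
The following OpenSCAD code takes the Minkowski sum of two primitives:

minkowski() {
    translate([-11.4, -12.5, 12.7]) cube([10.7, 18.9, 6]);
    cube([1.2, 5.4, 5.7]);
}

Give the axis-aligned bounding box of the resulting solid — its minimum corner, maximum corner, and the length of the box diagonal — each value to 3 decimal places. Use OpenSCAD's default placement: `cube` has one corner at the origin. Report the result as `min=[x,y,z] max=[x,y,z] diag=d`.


min=[-11.400,-12.500,12.700] max=[0.500,11.800,24.400] diag=29.479

A = translate([-11.4, -12.5, 12.7]) cube([10.7, 18.9, 6]) → bbox [-11.4,-12.5,12.7] .. [-0.7,6.4,18.7]
B = cube([1.2, 5.4, 5.7]) → bbox [0,0,0] .. [1.2,5.4,5.7]
lo = A.lo+B.lo = [-11.4+0, -12.5+0, 12.7+0] = [-11.400,-12.500,12.700]
hi = A.hi+B.hi = [-0.7+1.2, 6.4+5.4, 18.7+5.7] = [0.500,11.800,24.400]
diag = √(11.9²+24.3²+11.7²) = √868.99 = 29.479


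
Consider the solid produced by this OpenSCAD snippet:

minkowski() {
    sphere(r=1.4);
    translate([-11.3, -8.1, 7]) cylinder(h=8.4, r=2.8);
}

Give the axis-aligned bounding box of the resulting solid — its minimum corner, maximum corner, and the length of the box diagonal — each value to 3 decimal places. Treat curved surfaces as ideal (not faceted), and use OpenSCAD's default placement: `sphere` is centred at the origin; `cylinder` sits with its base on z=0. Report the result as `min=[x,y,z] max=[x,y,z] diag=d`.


min=[-15.500,-12.300,5.600] max=[-7.100,-3.900,16.800] diag=16.327

A = translate([-11.3, -8.1, 7]) cylinder(h=8.4, r=2.8) → bbox [-14.1,-10.9,7] .. [-8.5,-5.3,15.4]
B = sphere(r=1.4) → bbox [-1.4,-1.4,-1.4] .. [1.4,1.4,1.4]
lo = A.lo+B.lo = [-14.1-1.4, -10.9-1.4, 7-1.4] = [-15.500,-12.300,5.600]
hi = A.hi+B.hi = [-8.5+1.4, -5.3+1.4, 15.4+1.4] = [-7.100,-3.900,16.800]
diag = √(8.4²+8.4²+11.2²) = √266.56 = 16.327


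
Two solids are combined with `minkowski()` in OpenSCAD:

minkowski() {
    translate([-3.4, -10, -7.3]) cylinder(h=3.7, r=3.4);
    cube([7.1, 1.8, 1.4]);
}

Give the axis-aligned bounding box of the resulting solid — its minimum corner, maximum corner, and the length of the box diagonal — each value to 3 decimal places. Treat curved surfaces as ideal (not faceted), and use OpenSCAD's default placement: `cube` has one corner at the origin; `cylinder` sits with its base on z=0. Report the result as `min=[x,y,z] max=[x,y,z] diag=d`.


min=[-6.800,-13.400,-7.300] max=[7.100,-4.800,-2.200] diag=17.122

A = translate([-3.4, -10, -7.3]) cylinder(h=3.7, r=3.4) → bbox [-6.8,-13.4,-7.3] .. [0,-6.6,-3.6]
B = cube([7.1, 1.8, 1.4]) → bbox [0,0,0] .. [7.1,1.8,1.4]
lo = A.lo+B.lo = [-6.8+0, -13.4+0, -7.3+0] = [-6.800,-13.400,-7.300]
hi = A.hi+B.hi = [0+7.1, -6.6+1.8, -3.6+1.4] = [7.100,-4.800,-2.200]
diag = √(13.9²+8.6²+5.1²) = √293.18 = 17.122


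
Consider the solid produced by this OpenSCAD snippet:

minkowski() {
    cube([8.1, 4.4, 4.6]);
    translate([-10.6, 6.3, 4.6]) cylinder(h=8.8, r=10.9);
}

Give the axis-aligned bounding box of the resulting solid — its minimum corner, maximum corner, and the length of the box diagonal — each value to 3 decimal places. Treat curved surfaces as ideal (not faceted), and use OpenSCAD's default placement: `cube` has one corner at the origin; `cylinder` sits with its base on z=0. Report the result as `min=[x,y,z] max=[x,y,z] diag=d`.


min=[-21.500,-4.600,4.600] max=[8.400,21.600,18.000] diag=41.952

A = translate([-10.6, 6.3, 4.6]) cylinder(h=8.8, r=10.9) → bbox [-21.5,-4.6,4.6] .. [0.3,17.2,13.4]
B = cube([8.1, 4.4, 4.6]) → bbox [0,0,0] .. [8.1,4.4,4.6]
lo = A.lo+B.lo = [-21.5+0, -4.6+0, 4.6+0] = [-21.500,-4.600,4.600]
hi = A.hi+B.hi = [0.3+8.1, 17.2+4.4, 13.4+4.6] = [8.400,21.600,18.000]
diag = √(29.9²+26.2²+13.4²) = √1760.01 = 41.952


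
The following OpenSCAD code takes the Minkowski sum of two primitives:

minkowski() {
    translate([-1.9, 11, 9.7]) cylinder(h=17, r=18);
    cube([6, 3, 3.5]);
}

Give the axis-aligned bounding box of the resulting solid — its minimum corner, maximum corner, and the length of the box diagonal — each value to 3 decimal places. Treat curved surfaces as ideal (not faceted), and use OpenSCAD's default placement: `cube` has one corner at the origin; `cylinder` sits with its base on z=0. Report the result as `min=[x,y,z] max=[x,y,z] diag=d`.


A = translate([-1.9, 11, 9.7]) cylinder(h=17, r=18) → bbox [-19.9,-7,9.7] .. [16.1,29,26.7]
B = cube([6, 3, 3.5]) → bbox [0,0,0] .. [6,3,3.5]
lo = A.lo+B.lo = [-19.9+0, -7+0, 9.7+0] = [-19.900,-7.000,9.700]
hi = A.hi+B.hi = [16.1+6, 29+3, 26.7+3.5] = [22.100,32.000,30.200]
diag = √(42²+39²+20.5²) = √3705.25 = 60.871

min=[-19.900,-7.000,9.700] max=[22.100,32.000,30.200] diag=60.871


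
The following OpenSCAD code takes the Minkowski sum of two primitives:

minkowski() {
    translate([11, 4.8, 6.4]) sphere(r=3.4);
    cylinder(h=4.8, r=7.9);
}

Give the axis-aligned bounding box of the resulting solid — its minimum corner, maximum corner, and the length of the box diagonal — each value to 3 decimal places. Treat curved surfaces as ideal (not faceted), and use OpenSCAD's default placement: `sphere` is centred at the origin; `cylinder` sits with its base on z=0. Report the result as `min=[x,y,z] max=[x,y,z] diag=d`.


A = translate([11, 4.8, 6.4]) sphere(r=3.4) → bbox [7.6,1.4,3] .. [14.4,8.2,9.8]
B = cylinder(h=4.8, r=7.9) → bbox [-7.9,-7.9,0] .. [7.9,7.9,4.8]
lo = A.lo+B.lo = [7.6-7.9, 1.4-7.9, 3+0] = [-0.300,-6.500,3.000]
hi = A.hi+B.hi = [14.4+7.9, 8.2+7.9, 9.8+4.8] = [22.300,16.100,14.600]
diag = √(22.6²+22.6²+11.6²) = √1156.08 = 34.001

min=[-0.300,-6.500,3.000] max=[22.300,16.100,14.600] diag=34.001


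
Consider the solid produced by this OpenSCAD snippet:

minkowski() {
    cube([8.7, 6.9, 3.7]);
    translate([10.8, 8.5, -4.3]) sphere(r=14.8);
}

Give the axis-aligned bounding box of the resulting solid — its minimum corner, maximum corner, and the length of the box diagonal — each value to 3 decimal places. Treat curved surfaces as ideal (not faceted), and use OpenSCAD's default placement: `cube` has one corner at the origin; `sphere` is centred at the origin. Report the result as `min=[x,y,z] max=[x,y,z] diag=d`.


A = translate([10.8, 8.5, -4.3]) sphere(r=14.8) → bbox [-4,-6.3,-19.1] .. [25.6,23.3,10.5]
B = cube([8.7, 6.9, 3.7]) → bbox [0,0,0] .. [8.7,6.9,3.7]
lo = A.lo+B.lo = [-4+0, -6.3+0, -19.1+0] = [-4.000,-6.300,-19.100]
hi = A.hi+B.hi = [25.6+8.7, 23.3+6.9, 10.5+3.7] = [34.300,30.200,14.200]
diag = √(38.3²+36.5²+33.3²) = √3908.03 = 62.514

min=[-4.000,-6.300,-19.100] max=[34.300,30.200,14.200] diag=62.514


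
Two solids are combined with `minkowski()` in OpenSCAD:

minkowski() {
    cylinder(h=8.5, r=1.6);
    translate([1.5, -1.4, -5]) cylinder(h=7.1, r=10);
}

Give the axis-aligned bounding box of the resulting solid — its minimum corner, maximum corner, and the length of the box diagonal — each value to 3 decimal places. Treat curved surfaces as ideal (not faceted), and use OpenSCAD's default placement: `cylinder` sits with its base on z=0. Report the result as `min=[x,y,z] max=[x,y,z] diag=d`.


min=[-10.100,-13.000,-5.000] max=[13.100,10.200,10.600] diag=36.330

A = translate([1.5, -1.4, -5]) cylinder(h=7.1, r=10) → bbox [-8.5,-11.4,-5] .. [11.5,8.6,2.1]
B = cylinder(h=8.5, r=1.6) → bbox [-1.6,-1.6,0] .. [1.6,1.6,8.5]
lo = A.lo+B.lo = [-8.5-1.6, -11.4-1.6, -5+0] = [-10.100,-13.000,-5.000]
hi = A.hi+B.hi = [11.5+1.6, 8.6+1.6, 2.1+8.5] = [13.100,10.200,10.600]
diag = √(23.2²+23.2²+15.6²) = √1319.84 = 36.330


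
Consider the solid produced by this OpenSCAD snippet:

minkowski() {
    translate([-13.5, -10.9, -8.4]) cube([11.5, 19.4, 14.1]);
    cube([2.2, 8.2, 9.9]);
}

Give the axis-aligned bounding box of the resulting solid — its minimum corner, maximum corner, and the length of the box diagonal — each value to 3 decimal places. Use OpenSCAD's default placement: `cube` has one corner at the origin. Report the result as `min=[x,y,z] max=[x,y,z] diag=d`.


min=[-13.500,-10.900,-8.400] max=[0.200,16.700,15.600] diag=39.057

A = translate([-13.5, -10.9, -8.4]) cube([11.5, 19.4, 14.1]) → bbox [-13.5,-10.9,-8.4] .. [-2,8.5,5.7]
B = cube([2.2, 8.2, 9.9]) → bbox [0,0,0] .. [2.2,8.2,9.9]
lo = A.lo+B.lo = [-13.5+0, -10.9+0, -8.4+0] = [-13.500,-10.900,-8.400]
hi = A.hi+B.hi = [-2+2.2, 8.5+8.2, 5.7+9.9] = [0.200,16.700,15.600]
diag = √(13.7²+27.6²+24²) = √1525.45 = 39.057


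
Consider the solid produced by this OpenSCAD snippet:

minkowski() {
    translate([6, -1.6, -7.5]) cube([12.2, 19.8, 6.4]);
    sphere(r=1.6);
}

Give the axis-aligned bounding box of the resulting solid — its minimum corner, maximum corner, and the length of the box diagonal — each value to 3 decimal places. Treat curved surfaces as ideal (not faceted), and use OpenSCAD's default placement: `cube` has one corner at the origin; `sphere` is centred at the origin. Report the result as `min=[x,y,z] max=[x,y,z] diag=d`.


min=[4.400,-3.200,-9.100] max=[19.800,19.800,0.500] diag=29.297

A = translate([6, -1.6, -7.5]) cube([12.2, 19.8, 6.4]) → bbox [6,-1.6,-7.5] .. [18.2,18.2,-1.1]
B = sphere(r=1.6) → bbox [-1.6,-1.6,-1.6] .. [1.6,1.6,1.6]
lo = A.lo+B.lo = [6-1.6, -1.6-1.6, -7.5-1.6] = [4.400,-3.200,-9.100]
hi = A.hi+B.hi = [18.2+1.6, 18.2+1.6, -1.1+1.6] = [19.800,19.800,0.500]
diag = √(15.4²+23²+9.6²) = √858.32 = 29.297


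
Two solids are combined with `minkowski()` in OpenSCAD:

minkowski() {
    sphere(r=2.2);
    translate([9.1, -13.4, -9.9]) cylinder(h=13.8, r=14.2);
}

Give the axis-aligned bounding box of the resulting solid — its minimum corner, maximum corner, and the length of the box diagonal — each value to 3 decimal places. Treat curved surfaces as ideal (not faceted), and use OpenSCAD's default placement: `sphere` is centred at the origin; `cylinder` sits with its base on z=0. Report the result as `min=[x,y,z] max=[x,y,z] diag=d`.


min=[-7.300,-29.800,-12.100] max=[25.500,3.000,6.100] diag=49.829

A = translate([9.1, -13.4, -9.9]) cylinder(h=13.8, r=14.2) → bbox [-5.1,-27.6,-9.9] .. [23.3,0.8,3.9]
B = sphere(r=2.2) → bbox [-2.2,-2.2,-2.2] .. [2.2,2.2,2.2]
lo = A.lo+B.lo = [-5.1-2.2, -27.6-2.2, -9.9-2.2] = [-7.300,-29.800,-12.100]
hi = A.hi+B.hi = [23.3+2.2, 0.8+2.2, 3.9+2.2] = [25.500,3.000,6.100]
diag = √(32.8²+32.8²+18.2²) = √2482.92 = 49.829


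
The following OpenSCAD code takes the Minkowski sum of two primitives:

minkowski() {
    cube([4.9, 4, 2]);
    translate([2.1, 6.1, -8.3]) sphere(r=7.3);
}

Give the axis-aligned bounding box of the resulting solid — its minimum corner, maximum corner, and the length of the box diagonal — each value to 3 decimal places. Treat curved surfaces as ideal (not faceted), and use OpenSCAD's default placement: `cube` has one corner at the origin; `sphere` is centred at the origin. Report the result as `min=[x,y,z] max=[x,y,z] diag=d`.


min=[-5.200,-1.200,-15.600] max=[14.300,17.400,1.000] diag=31.651

A = translate([2.1, 6.1, -8.3]) sphere(r=7.3) → bbox [-5.2,-1.2,-15.6] .. [9.4,13.4,-1]
B = cube([4.9, 4, 2]) → bbox [0,0,0] .. [4.9,4,2]
lo = A.lo+B.lo = [-5.2+0, -1.2+0, -15.6+0] = [-5.200,-1.200,-15.600]
hi = A.hi+B.hi = [9.4+4.9, 13.4+4, -1+2] = [14.300,17.400,1.000]
diag = √(19.5²+18.6²+16.6²) = √1001.77 = 31.651


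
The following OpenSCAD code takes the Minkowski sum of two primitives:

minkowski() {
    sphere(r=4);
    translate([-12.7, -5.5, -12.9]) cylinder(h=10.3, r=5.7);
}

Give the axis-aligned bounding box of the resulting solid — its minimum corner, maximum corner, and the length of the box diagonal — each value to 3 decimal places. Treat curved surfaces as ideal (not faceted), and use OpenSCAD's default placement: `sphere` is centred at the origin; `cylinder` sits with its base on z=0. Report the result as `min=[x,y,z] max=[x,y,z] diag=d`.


A = translate([-12.7, -5.5, -12.9]) cylinder(h=10.3, r=5.7) → bbox [-18.4,-11.2,-12.9] .. [-7,0.2,-2.6]
B = sphere(r=4) → bbox [-4,-4,-4] .. [4,4,4]
lo = A.lo+B.lo = [-18.4-4, -11.2-4, -12.9-4] = [-22.400,-15.200,-16.900]
hi = A.hi+B.hi = [-7+4, 0.2+4, -2.6+4] = [-3.000,4.200,1.400]
diag = √(19.4²+19.4²+18.3²) = √1087.61 = 32.979

min=[-22.400,-15.200,-16.900] max=[-3.000,4.200,1.400] diag=32.979


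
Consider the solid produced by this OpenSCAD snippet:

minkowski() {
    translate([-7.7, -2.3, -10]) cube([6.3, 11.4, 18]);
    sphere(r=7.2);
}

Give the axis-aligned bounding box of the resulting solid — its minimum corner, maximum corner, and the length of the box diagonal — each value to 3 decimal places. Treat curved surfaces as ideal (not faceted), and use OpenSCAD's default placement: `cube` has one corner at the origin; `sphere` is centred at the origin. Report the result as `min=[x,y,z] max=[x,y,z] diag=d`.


A = translate([-7.7, -2.3, -10]) cube([6.3, 11.4, 18]) → bbox [-7.7,-2.3,-10] .. [-1.4,9.1,8]
B = sphere(r=7.2) → bbox [-7.2,-7.2,-7.2] .. [7.2,7.2,7.2]
lo = A.lo+B.lo = [-7.7-7.2, -2.3-7.2, -10-7.2] = [-14.900,-9.500,-17.200]
hi = A.hi+B.hi = [-1.4+7.2, 9.1+7.2, 8+7.2] = [5.800,16.300,15.200]
diag = √(20.7²+25.8²+32.4²) = √2143.89 = 46.302

min=[-14.900,-9.500,-17.200] max=[5.800,16.300,15.200] diag=46.302


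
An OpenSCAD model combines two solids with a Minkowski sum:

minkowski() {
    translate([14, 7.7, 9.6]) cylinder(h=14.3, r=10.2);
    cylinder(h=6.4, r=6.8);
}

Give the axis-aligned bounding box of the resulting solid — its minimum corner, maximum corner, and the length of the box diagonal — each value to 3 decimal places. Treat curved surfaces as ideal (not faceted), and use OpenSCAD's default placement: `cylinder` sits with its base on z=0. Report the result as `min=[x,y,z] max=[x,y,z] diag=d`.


min=[-3.000,-9.300,9.600] max=[31.000,24.700,30.300] diag=52.350

A = translate([14, 7.7, 9.6]) cylinder(h=14.3, r=10.2) → bbox [3.8,-2.5,9.6] .. [24.2,17.9,23.9]
B = cylinder(h=6.4, r=6.8) → bbox [-6.8,-6.8,0] .. [6.8,6.8,6.4]
lo = A.lo+B.lo = [3.8-6.8, -2.5-6.8, 9.6+0] = [-3.000,-9.300,9.600]
hi = A.hi+B.hi = [24.2+6.8, 17.9+6.8, 23.9+6.4] = [31.000,24.700,30.300]
diag = √(34²+34²+20.7²) = √2740.49 = 52.350


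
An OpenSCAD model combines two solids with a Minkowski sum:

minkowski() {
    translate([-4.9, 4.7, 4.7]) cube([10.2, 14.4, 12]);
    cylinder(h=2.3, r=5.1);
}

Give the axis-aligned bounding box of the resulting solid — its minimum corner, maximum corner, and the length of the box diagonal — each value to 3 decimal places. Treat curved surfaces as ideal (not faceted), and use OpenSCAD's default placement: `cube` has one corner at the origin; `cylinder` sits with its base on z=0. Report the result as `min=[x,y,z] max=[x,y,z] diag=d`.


A = translate([-4.9, 4.7, 4.7]) cube([10.2, 14.4, 12]) → bbox [-4.9,4.7,4.7] .. [5.3,19.1,16.7]
B = cylinder(h=2.3, r=5.1) → bbox [-5.1,-5.1,0] .. [5.1,5.1,2.3]
lo = A.lo+B.lo = [-4.9-5.1, 4.7-5.1, 4.7+0] = [-10.000,-0.400,4.700]
hi = A.hi+B.hi = [5.3+5.1, 19.1+5.1, 16.7+2.3] = [10.400,24.200,19.000]
diag = √(20.4²+24.6²+14.3²) = √1225.81 = 35.012

min=[-10.000,-0.400,4.700] max=[10.400,24.200,19.000] diag=35.012


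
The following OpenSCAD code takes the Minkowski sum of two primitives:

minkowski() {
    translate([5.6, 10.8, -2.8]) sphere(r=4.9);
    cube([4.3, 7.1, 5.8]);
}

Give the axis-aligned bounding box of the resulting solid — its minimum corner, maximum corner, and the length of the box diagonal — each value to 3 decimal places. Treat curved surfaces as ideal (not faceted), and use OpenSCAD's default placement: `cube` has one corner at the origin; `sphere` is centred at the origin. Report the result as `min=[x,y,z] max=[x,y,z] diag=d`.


min=[0.700,5.900,-7.700] max=[14.800,22.800,7.900] diag=26.977

A = translate([5.6, 10.8, -2.8]) sphere(r=4.9) → bbox [0.7,5.9,-7.7] .. [10.5,15.7,2.1]
B = cube([4.3, 7.1, 5.8]) → bbox [0,0,0] .. [4.3,7.1,5.8]
lo = A.lo+B.lo = [0.7+0, 5.9+0, -7.7+0] = [0.700,5.900,-7.700]
hi = A.hi+B.hi = [10.5+4.3, 15.7+7.1, 2.1+5.8] = [14.800,22.800,7.900]
diag = √(14.1²+16.9²+15.6²) = √727.78 = 26.977


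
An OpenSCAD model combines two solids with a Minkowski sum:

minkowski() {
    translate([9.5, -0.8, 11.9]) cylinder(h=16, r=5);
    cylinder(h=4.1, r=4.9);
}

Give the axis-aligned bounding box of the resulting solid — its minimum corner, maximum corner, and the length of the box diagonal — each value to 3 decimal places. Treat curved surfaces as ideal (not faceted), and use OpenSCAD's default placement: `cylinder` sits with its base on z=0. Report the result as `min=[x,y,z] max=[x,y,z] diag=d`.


A = translate([9.5, -0.8, 11.9]) cylinder(h=16, r=5) → bbox [4.5,-5.8,11.9] .. [14.5,4.2,27.9]
B = cylinder(h=4.1, r=4.9) → bbox [-4.9,-4.9,0] .. [4.9,4.9,4.1]
lo = A.lo+B.lo = [4.5-4.9, -5.8-4.9, 11.9+0] = [-0.400,-10.700,11.900]
hi = A.hi+B.hi = [14.5+4.9, 4.2+4.9, 27.9+4.1] = [19.400,9.100,32.000]
diag = √(19.8²+19.8²+20.1²) = √1188.09 = 34.469

min=[-0.400,-10.700,11.900] max=[19.400,9.100,32.000] diag=34.469


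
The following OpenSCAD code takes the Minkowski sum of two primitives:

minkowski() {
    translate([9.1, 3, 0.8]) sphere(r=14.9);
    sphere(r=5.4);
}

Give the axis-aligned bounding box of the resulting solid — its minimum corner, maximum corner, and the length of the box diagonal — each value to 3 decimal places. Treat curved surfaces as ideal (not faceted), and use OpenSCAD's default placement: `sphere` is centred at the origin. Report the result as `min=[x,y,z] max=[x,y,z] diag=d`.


min=[-11.200,-17.300,-19.500] max=[29.400,23.300,21.100] diag=70.321

A = translate([9.1, 3, 0.8]) sphere(r=14.9) → bbox [-5.8,-11.9,-14.1] .. [24,17.9,15.7]
B = sphere(r=5.4) → bbox [-5.4,-5.4,-5.4] .. [5.4,5.4,5.4]
lo = A.lo+B.lo = [-5.8-5.4, -11.9-5.4, -14.1-5.4] = [-11.200,-17.300,-19.500]
hi = A.hi+B.hi = [24+5.4, 17.9+5.4, 15.7+5.4] = [29.400,23.300,21.100]
diag = √(40.6²+40.6²+40.6²) = √4945.08 = 70.321


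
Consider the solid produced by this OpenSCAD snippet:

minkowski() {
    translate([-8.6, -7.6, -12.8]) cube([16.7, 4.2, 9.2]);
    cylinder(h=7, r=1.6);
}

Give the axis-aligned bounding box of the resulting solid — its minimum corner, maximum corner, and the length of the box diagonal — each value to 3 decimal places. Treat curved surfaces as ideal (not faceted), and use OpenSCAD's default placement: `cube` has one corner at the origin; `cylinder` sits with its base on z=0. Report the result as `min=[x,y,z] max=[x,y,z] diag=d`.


min=[-10.200,-9.200,-12.800] max=[9.700,-1.800,3.400] diag=26.706

A = translate([-8.6, -7.6, -12.8]) cube([16.7, 4.2, 9.2]) → bbox [-8.6,-7.6,-12.8] .. [8.1,-3.4,-3.6]
B = cylinder(h=7, r=1.6) → bbox [-1.6,-1.6,0] .. [1.6,1.6,7]
lo = A.lo+B.lo = [-8.6-1.6, -7.6-1.6, -12.8+0] = [-10.200,-9.200,-12.800]
hi = A.hi+B.hi = [8.1+1.6, -3.4+1.6, -3.6+7] = [9.700,-1.800,3.400]
diag = √(19.9²+7.4²+16.2²) = √713.21 = 26.706


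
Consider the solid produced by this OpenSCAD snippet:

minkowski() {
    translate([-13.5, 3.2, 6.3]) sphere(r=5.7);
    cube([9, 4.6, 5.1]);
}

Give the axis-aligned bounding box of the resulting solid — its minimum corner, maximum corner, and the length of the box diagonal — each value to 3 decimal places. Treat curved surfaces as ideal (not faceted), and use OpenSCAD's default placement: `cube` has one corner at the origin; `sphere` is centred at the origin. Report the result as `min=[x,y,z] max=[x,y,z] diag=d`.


min=[-19.200,-2.500,0.600] max=[1.200,13.500,17.100] diag=30.731

A = translate([-13.5, 3.2, 6.3]) sphere(r=5.7) → bbox [-19.2,-2.5,0.6] .. [-7.8,8.9,12]
B = cube([9, 4.6, 5.1]) → bbox [0,0,0] .. [9,4.6,5.1]
lo = A.lo+B.lo = [-19.2+0, -2.5+0, 0.6+0] = [-19.200,-2.500,0.600]
hi = A.hi+B.hi = [-7.8+9, 8.9+4.6, 12+5.1] = [1.200,13.500,17.100]
diag = √(20.4²+16²+16.5²) = √944.41 = 30.731


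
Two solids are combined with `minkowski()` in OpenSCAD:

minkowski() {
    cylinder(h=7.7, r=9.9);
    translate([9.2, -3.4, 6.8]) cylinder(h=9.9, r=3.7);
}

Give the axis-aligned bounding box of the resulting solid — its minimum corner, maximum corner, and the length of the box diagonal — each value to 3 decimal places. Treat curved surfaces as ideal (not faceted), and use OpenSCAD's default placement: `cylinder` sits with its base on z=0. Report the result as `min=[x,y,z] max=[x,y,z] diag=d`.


A = translate([9.2, -3.4, 6.8]) cylinder(h=9.9, r=3.7) → bbox [5.5,-7.1,6.8] .. [12.9,0.3,16.7]
B = cylinder(h=7.7, r=9.9) → bbox [-9.9,-9.9,0] .. [9.9,9.9,7.7]
lo = A.lo+B.lo = [5.5-9.9, -7.1-9.9, 6.8+0] = [-4.400,-17.000,6.800]
hi = A.hi+B.hi = [12.9+9.9, 0.3+9.9, 16.7+7.7] = [22.800,10.200,24.400]
diag = √(27.2²+27.2²+17.6²) = √1789.44 = 42.302

min=[-4.400,-17.000,6.800] max=[22.800,10.200,24.400] diag=42.302


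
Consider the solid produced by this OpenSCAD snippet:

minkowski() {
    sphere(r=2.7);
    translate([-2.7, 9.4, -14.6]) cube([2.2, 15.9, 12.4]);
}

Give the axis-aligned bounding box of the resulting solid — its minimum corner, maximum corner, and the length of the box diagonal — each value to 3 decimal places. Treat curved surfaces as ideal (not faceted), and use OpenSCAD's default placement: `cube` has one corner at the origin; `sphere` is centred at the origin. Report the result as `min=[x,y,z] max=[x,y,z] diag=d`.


A = translate([-2.7, 9.4, -14.6]) cube([2.2, 15.9, 12.4]) → bbox [-2.7,9.4,-14.6] .. [-0.5,25.3,-2.2]
B = sphere(r=2.7) → bbox [-2.7,-2.7,-2.7] .. [2.7,2.7,2.7]
lo = A.lo+B.lo = [-2.7-2.7, 9.4-2.7, -14.6-2.7] = [-5.400,6.700,-17.300]
hi = A.hi+B.hi = [-0.5+2.7, 25.3+2.7, -2.2+2.7] = [2.200,28.000,0.500]
diag = √(7.6²+21.3²+17.8²) = √828.29 = 28.780

min=[-5.400,6.700,-17.300] max=[2.200,28.000,0.500] diag=28.780


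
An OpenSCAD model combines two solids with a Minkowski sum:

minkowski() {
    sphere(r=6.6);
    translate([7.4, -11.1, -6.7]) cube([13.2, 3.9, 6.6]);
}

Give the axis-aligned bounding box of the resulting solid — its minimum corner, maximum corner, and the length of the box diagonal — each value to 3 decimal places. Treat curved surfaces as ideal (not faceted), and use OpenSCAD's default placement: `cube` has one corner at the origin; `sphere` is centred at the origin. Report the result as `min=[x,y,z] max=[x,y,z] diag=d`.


min=[0.800,-17.700,-13.300] max=[27.200,-0.600,6.500] diag=37.167

A = translate([7.4, -11.1, -6.7]) cube([13.2, 3.9, 6.6]) → bbox [7.4,-11.1,-6.7] .. [20.6,-7.2,-0.1]
B = sphere(r=6.6) → bbox [-6.6,-6.6,-6.6] .. [6.6,6.6,6.6]
lo = A.lo+B.lo = [7.4-6.6, -11.1-6.6, -6.7-6.6] = [0.800,-17.700,-13.300]
hi = A.hi+B.hi = [20.6+6.6, -7.2+6.6, -0.1+6.6] = [27.200,-0.600,6.500]
diag = √(26.4²+17.1²+19.8²) = √1381.41 = 37.167


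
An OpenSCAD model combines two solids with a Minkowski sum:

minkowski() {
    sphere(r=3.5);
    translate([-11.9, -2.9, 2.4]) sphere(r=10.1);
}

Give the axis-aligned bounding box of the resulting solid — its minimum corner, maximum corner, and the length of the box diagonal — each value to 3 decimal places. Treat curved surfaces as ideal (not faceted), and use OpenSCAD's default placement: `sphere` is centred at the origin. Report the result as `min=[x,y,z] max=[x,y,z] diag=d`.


A = translate([-11.9, -2.9, 2.4]) sphere(r=10.1) → bbox [-22,-13,-7.7] .. [-1.8,7.2,12.5]
B = sphere(r=3.5) → bbox [-3.5,-3.5,-3.5] .. [3.5,3.5,3.5]
lo = A.lo+B.lo = [-22-3.5, -13-3.5, -7.7-3.5] = [-25.500,-16.500,-11.200]
hi = A.hi+B.hi = [-1.8+3.5, 7.2+3.5, 12.5+3.5] = [1.700,10.700,16.000]
diag = √(27.2²+27.2²+27.2²) = √2219.52 = 47.112

min=[-25.500,-16.500,-11.200] max=[1.700,10.700,16.000] diag=47.112


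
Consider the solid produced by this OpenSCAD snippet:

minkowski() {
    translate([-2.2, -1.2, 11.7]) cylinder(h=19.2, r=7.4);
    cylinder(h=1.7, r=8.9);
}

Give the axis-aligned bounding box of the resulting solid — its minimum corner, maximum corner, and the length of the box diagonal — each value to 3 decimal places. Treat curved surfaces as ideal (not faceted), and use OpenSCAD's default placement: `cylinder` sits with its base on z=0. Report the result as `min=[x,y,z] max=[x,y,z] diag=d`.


A = translate([-2.2, -1.2, 11.7]) cylinder(h=19.2, r=7.4) → bbox [-9.6,-8.6,11.7] .. [5.2,6.2,30.9]
B = cylinder(h=1.7, r=8.9) → bbox [-8.9,-8.9,0] .. [8.9,8.9,1.7]
lo = A.lo+B.lo = [-9.6-8.9, -8.6-8.9, 11.7+0] = [-18.500,-17.500,11.700]
hi = A.hi+B.hi = [5.2+8.9, 6.2+8.9, 30.9+1.7] = [14.100,15.100,32.600]
diag = √(32.6²+32.6²+20.9²) = √2562.33 = 50.619

min=[-18.500,-17.500,11.700] max=[14.100,15.100,32.600] diag=50.619


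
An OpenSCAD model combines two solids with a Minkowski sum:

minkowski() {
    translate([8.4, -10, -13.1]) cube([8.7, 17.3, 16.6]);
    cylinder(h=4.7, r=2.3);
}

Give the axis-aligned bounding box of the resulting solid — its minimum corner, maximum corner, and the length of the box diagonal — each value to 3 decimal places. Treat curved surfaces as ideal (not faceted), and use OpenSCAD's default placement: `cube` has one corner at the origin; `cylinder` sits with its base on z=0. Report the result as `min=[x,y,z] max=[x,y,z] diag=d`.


min=[6.100,-12.300,-13.100] max=[19.400,9.600,8.200] diag=33.320

A = translate([8.4, -10, -13.1]) cube([8.7, 17.3, 16.6]) → bbox [8.4,-10,-13.1] .. [17.1,7.3,3.5]
B = cylinder(h=4.7, r=2.3) → bbox [-2.3,-2.3,0] .. [2.3,2.3,4.7]
lo = A.lo+B.lo = [8.4-2.3, -10-2.3, -13.1+0] = [6.100,-12.300,-13.100]
hi = A.hi+B.hi = [17.1+2.3, 7.3+2.3, 3.5+4.7] = [19.400,9.600,8.200]
diag = √(13.3²+21.9²+21.3²) = √1110.19 = 33.320


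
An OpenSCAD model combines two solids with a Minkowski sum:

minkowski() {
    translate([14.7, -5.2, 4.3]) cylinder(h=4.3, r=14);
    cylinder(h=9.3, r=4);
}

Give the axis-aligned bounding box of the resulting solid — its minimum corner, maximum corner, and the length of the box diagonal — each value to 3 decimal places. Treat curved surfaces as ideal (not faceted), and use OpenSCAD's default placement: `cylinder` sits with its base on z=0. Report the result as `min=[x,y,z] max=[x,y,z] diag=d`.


min=[-3.300,-23.200,4.300] max=[32.700,12.800,17.900] diag=52.697

A = translate([14.7, -5.2, 4.3]) cylinder(h=4.3, r=14) → bbox [0.7,-19.2,4.3] .. [28.7,8.8,8.6]
B = cylinder(h=9.3, r=4) → bbox [-4,-4,0] .. [4,4,9.3]
lo = A.lo+B.lo = [0.7-4, -19.2-4, 4.3+0] = [-3.300,-23.200,4.300]
hi = A.hi+B.hi = [28.7+4, 8.8+4, 8.6+9.3] = [32.700,12.800,17.900]
diag = √(36²+36²+13.6²) = √2776.96 = 52.697


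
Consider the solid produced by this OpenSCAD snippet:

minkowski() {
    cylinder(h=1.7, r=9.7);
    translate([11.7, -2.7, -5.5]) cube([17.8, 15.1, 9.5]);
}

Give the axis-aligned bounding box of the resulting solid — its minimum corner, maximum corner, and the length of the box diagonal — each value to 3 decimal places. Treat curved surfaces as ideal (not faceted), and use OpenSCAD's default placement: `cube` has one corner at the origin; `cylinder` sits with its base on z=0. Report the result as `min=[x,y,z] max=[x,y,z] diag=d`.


min=[2.000,-12.400,-5.500] max=[39.200,22.100,5.700] diag=51.957

A = translate([11.7, -2.7, -5.5]) cube([17.8, 15.1, 9.5]) → bbox [11.7,-2.7,-5.5] .. [29.5,12.4,4]
B = cylinder(h=1.7, r=9.7) → bbox [-9.7,-9.7,0] .. [9.7,9.7,1.7]
lo = A.lo+B.lo = [11.7-9.7, -2.7-9.7, -5.5+0] = [2.000,-12.400,-5.500]
hi = A.hi+B.hi = [29.5+9.7, 12.4+9.7, 4+1.7] = [39.200,22.100,5.700]
diag = √(37.2²+34.5²+11.2²) = √2699.53 = 51.957


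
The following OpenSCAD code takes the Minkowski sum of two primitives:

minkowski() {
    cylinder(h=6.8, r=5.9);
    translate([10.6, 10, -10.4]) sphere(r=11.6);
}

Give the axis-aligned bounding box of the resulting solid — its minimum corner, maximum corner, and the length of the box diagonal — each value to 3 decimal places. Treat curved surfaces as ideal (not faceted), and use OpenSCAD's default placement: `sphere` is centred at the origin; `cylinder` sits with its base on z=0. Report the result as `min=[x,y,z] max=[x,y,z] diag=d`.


min=[-6.900,-7.500,-22.000] max=[28.100,27.500,8.000] diag=57.879

A = translate([10.6, 10, -10.4]) sphere(r=11.6) → bbox [-1,-1.6,-22] .. [22.2,21.6,1.2]
B = cylinder(h=6.8, r=5.9) → bbox [-5.9,-5.9,0] .. [5.9,5.9,6.8]
lo = A.lo+B.lo = [-1-5.9, -1.6-5.9, -22+0] = [-6.900,-7.500,-22.000]
hi = A.hi+B.hi = [22.2+5.9, 21.6+5.9, 1.2+6.8] = [28.100,27.500,8.000]
diag = √(35²+35²+30²) = √3350 = 57.879


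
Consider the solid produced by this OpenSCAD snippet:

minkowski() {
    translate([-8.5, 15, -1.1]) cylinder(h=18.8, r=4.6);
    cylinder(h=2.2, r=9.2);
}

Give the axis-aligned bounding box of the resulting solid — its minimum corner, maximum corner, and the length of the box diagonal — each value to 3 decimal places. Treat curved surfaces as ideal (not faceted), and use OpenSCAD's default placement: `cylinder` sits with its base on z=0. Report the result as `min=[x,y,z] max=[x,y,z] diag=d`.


A = translate([-8.5, 15, -1.1]) cylinder(h=18.8, r=4.6) → bbox [-13.1,10.4,-1.1] .. [-3.9,19.6,17.7]
B = cylinder(h=2.2, r=9.2) → bbox [-9.2,-9.2,0] .. [9.2,9.2,2.2]
lo = A.lo+B.lo = [-13.1-9.2, 10.4-9.2, -1.1+0] = [-22.300,1.200,-1.100]
hi = A.hi+B.hi = [-3.9+9.2, 19.6+9.2, 17.7+2.2] = [5.300,28.800,19.900]
diag = √(27.6²+27.6²+21²) = √1964.52 = 44.323

min=[-22.300,1.200,-1.100] max=[5.300,28.800,19.900] diag=44.323


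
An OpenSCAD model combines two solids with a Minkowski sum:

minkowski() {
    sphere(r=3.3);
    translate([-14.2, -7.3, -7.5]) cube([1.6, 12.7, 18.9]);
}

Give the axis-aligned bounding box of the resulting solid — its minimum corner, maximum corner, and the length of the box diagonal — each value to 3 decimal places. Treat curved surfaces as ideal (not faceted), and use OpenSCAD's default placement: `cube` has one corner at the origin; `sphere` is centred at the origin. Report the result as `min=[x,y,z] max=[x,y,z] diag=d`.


A = translate([-14.2, -7.3, -7.5]) cube([1.6, 12.7, 18.9]) → bbox [-14.2,-7.3,-7.5] .. [-12.6,5.4,11.4]
B = sphere(r=3.3) → bbox [-3.3,-3.3,-3.3] .. [3.3,3.3,3.3]
lo = A.lo+B.lo = [-14.2-3.3, -7.3-3.3, -7.5-3.3] = [-17.500,-10.600,-10.800]
hi = A.hi+B.hi = [-12.6+3.3, 5.4+3.3, 11.4+3.3] = [-9.300,8.700,14.700]
diag = √(8.2²+19.3²+25.5²) = √1089.98 = 33.015

min=[-17.500,-10.600,-10.800] max=[-9.300,8.700,14.700] diag=33.015


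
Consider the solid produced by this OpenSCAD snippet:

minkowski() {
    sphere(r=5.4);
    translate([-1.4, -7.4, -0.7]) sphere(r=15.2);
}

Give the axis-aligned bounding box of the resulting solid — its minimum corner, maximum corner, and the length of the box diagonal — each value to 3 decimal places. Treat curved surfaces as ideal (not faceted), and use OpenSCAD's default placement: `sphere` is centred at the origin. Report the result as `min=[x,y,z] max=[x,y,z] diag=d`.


min=[-22.000,-28.000,-21.300] max=[19.200,13.200,19.900] diag=71.360

A = translate([-1.4, -7.4, -0.7]) sphere(r=15.2) → bbox [-16.6,-22.6,-15.9] .. [13.8,7.8,14.5]
B = sphere(r=5.4) → bbox [-5.4,-5.4,-5.4] .. [5.4,5.4,5.4]
lo = A.lo+B.lo = [-16.6-5.4, -22.6-5.4, -15.9-5.4] = [-22.000,-28.000,-21.300]
hi = A.hi+B.hi = [13.8+5.4, 7.8+5.4, 14.5+5.4] = [19.200,13.200,19.900]
diag = √(41.2²+41.2²+41.2²) = √5092.32 = 71.360


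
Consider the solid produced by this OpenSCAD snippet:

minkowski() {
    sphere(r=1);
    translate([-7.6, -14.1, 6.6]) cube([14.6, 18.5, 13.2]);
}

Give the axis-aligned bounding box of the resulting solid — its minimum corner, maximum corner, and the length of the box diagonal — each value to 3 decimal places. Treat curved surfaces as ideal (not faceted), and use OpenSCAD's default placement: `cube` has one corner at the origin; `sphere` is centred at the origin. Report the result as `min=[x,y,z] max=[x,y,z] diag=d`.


A = translate([-7.6, -14.1, 6.6]) cube([14.6, 18.5, 13.2]) → bbox [-7.6,-14.1,6.6] .. [7,4.4,19.8]
B = sphere(r=1) → bbox [-1,-1,-1] .. [1,1,1]
lo = A.lo+B.lo = [-7.6-1, -14.1-1, 6.6-1] = [-8.600,-15.100,5.600]
hi = A.hi+B.hi = [7+1, 4.4+1, 19.8+1] = [8.000,5.400,20.800]
diag = √(16.6²+20.5²+15.2²) = √926.85 = 30.444

min=[-8.600,-15.100,5.600] max=[8.000,5.400,20.800] diag=30.444


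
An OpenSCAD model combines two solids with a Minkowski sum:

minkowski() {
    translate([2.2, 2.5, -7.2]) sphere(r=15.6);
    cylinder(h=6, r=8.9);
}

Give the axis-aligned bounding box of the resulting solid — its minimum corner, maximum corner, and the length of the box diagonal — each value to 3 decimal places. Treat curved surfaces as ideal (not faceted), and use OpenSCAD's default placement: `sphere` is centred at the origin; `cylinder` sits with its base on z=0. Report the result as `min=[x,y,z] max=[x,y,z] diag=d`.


A = translate([2.2, 2.5, -7.2]) sphere(r=15.6) → bbox [-13.4,-13.1,-22.8] .. [17.8,18.1,8.4]
B = cylinder(h=6, r=8.9) → bbox [-8.9,-8.9,0] .. [8.9,8.9,6]
lo = A.lo+B.lo = [-13.4-8.9, -13.1-8.9, -22.8+0] = [-22.300,-22.000,-22.800]
hi = A.hi+B.hi = [17.8+8.9, 18.1+8.9, 8.4+6] = [26.700,27.000,14.400]
diag = √(49²+49²+37.2²) = √6185.84 = 78.650

min=[-22.300,-22.000,-22.800] max=[26.700,27.000,14.400] diag=78.650
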